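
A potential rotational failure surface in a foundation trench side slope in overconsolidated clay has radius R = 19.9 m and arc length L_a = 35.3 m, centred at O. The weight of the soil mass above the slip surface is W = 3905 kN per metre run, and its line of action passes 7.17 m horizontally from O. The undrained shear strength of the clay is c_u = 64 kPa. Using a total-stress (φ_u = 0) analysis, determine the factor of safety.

Taking moments about the centre O, the resisting moment is provided by the undrained shear strength acting along the arc:
M_R = c_u·L_a·R = 64·35.30·19.9 = 44958.1 kN·m/m
M_D = W·d = 3905·7.17 = 27998.8 kN·m/m
FS = M_R / M_D = 44958.1 / 27998.8 = 1.606

FS = 1.61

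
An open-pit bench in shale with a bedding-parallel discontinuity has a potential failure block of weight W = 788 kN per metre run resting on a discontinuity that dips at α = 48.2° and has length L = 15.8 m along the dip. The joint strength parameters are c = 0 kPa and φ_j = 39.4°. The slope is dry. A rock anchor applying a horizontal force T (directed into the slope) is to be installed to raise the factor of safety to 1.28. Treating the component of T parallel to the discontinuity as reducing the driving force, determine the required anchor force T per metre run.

Resolving forces along and normal to the sliding plane, with the horizontal anchor force T adding T·sinα to the effective normal force and T·cosα acting up the plane against the driving force:
FS = [cL + (W cosα + T sinα) tanφ_j] / [W sinα − T cosα]
Without the anchor: N' = 525.2 kN/m, driving T_d = 587.4 kN/m, resisting R = 0·15.8 + 525.2·tan39.4° = 431.4 kN/m, FS = 0.73.
Setting FS = 1.28 and solving for T:
1.28·(587.4 − T cos48.2°) = 431.4 + T sin48.2°·tan39.4°
T·(sin48.2°·tan39.4° + 1.28·cos48.2°) = 1.28·587.4 − 431.4
T·(0.7455·0.8214 + 1.28·0.6665) = 751.9 − 431.4 = 320.5
T·1.4655 = 320.5
T = 218.7 kN/m

T = 219 kN/m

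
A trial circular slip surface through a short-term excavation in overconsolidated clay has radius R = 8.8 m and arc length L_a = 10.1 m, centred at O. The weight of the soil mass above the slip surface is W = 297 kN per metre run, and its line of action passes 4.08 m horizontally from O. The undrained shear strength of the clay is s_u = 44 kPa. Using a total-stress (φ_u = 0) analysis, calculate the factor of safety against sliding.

Taking moments about the centre O, the resisting moment is provided by the undrained shear strength acting along the arc:
M_R = s_u·L_a·R = 44·10.10·8.8 = 3910.7 kN·m/m
M_D = W·d = 297·4.08 = 1211.8 kN·m/m
FS = M_R / M_D = 3910.7 / 1211.8 = 3.227

FS = 3.23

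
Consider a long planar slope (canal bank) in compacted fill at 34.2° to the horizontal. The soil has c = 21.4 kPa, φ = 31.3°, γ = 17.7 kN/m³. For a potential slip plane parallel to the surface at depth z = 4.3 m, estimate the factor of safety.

For an infinite slope with a slip plane parallel to the surface (no pore pressure): FS = [c + γz cos²β tanφ] / [γz sinβ cosβ].
γz = 17.7·4.3 = 76.11 kN/m²
Numerator = 21.4 + 76.11·cos²34.2°·tan31.3° = 21.4 + 76.11·0.6841·0.6080 = 53.055 kPa
Denominator = 76.11·sin34.2°·cos34.2° = 76.11·0.5621·0.8271 = 35.383 kPa
FS = 53.055 / 35.383 = 1.499

FS = 1.50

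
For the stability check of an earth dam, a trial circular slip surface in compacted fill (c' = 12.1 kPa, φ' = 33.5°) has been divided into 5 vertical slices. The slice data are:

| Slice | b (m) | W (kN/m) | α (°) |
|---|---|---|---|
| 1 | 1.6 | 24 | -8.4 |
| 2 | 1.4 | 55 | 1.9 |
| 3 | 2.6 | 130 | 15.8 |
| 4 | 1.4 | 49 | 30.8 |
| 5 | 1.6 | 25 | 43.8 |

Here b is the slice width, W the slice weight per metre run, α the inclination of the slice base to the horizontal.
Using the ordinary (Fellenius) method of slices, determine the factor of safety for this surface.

Ordinary method of slices: FS = Σ[c'·Δl_i + (W_i cosα_i)·tanφ'] / Σ W_i sinα_i, with Δl_i = b_i / cosα_i.
Slice 1: Δl = 1.6/cos(-8.4°) = 1.617 m; N'_1 = 24·cos(-8.4°) = 23.7; c'Δl = 19.57; W sinα = -3.5
Slice 2: Δl = 1.4/cos1.9° = 1.401 m; N'_2 = 55·cos1.9° = 55.0; c'Δl = 16.95; W sinα = 1.8
Slice 3: Δl = 2.6/cos15.8° = 2.702 m; N'_3 = 130·cos15.8° = 125.1; c'Δl = 32.70; W sinα = 35.4
Slice 4: Δl = 1.4/cos30.8° = 1.630 m; N'_4 = 49·cos30.8° = 42.1; c'Δl = 19.72; W sinα = 25.1
Slice 5: Δl = 1.6/cos43.8° = 2.217 m; N'_5 = 25·cos43.8° = 18.0; c'Δl = 26.82; W sinα = 17.3
Σc'Δl = 115.8 kN/m; ΣN' = 263.9 kN/m; ΣW sinα = 76.1 kN/m
Resisting = 115.8 + 263.9·tan33.5° = 115.8 + 174.7 = 290.5 kN/m
FS = 290.5 / 76.1 = 3.816

FS = 3.82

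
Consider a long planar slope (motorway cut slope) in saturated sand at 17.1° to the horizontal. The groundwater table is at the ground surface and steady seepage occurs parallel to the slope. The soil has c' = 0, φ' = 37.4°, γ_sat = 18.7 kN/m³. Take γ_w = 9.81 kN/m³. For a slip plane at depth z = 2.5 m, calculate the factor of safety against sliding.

With seepage parallel to the slope and the water table at the surface, the effective normal stress on the slip plane uses the buoyant unit weight γ' = γ_sat − γ_w while the driving shear stress uses γ_sat:
FS = [c' + γ' z cos²β tanφ'] / [γ_sat z sinβ cosβ]
(For c' = 0 this reduces to FS = (γ'/γ_sat)·tanφ'/tanβ.)
γ' = 18.7 − 9.81 = 8.89 kN/m³
Numerator = 0.0 + 8.89·2.5·cos²17.1°·tan37.4° = 0.0 + 8.89·2.5·0.9135·0.7646 = 15.523 kPa
Denominator = 18.7·2.5·sin17.1°·cos17.1° = 18.7·2.5·0.2940·0.9558 = 13.139 kPa
FS = 15.523 / 13.139 = 1.181

FS = 1.18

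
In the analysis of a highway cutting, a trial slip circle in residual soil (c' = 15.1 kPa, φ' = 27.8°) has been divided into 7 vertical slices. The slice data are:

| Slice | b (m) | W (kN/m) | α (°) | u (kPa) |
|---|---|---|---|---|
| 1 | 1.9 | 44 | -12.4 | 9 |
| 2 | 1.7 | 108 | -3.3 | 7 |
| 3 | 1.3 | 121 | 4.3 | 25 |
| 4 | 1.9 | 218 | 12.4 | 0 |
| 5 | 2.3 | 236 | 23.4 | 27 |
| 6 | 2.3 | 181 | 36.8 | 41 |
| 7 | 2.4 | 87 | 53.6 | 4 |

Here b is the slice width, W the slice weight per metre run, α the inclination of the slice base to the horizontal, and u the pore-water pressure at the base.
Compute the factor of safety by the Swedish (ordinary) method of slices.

Ordinary method of slices: FS = Σ[c'·Δl_i + (W_i cosα_i − u_i·Δl_i)·tanφ'] / Σ W_i sinα_i, with Δl_i = b_i / cosα_i.
Slice 1: Δl = 1.9/cos(-12.4°) = 1.945 m; N'_1 = 44·cos(-12.4°) − 9·1.945 = 25.5; c'Δl = 29.38; W sinα = -9.4
Slice 2: Δl = 1.7/cos(-3.3°) = 1.703 m; N'_2 = 108·cos(-3.3°) − 7·1.703 = 95.9; c'Δl = 25.71; W sinα = -6.2
Slice 3: Δl = 1.3/cos4.3° = 1.304 m; N'_3 = 121·cos4.3° − 25·1.304 = 88.1; c'Δl = 19.69; W sinα = 9.1
Slice 4: Δl = 1.9/cos12.4° = 1.945 m; N'_4 = 218·cos12.4° − 0·1.945 = 212.9; c'Δl = 29.38; W sinα = 46.8
Slice 5: Δl = 2.3/cos23.4° = 2.506 m; N'_5 = 236·cos23.4° − 27·2.506 = 148.9; c'Δl = 37.84; W sinα = 93.7
Slice 6: Δl = 2.3/cos36.8° = 2.872 m; N'_6 = 181·cos36.8° − 41·2.872 = 27.2; c'Δl = 43.37; W sinα = 108.4
Slice 7: Δl = 2.4/cos53.6° = 4.044 m; N'_7 = 87·cos53.6° − 4·4.044 = 35.5; c'Δl = 61.07; W sinα = 70.0
Σc'Δl = 246.4 kN/m; ΣN' = 633.9 kN/m; ΣW sinα = 312.4 kN/m
Resisting = 246.4 + 633.9·tan27.8° = 246.4 + 334.2 = 580.6 kN/m
FS = 580.6 / 312.4 = 1.859

FS = 1.86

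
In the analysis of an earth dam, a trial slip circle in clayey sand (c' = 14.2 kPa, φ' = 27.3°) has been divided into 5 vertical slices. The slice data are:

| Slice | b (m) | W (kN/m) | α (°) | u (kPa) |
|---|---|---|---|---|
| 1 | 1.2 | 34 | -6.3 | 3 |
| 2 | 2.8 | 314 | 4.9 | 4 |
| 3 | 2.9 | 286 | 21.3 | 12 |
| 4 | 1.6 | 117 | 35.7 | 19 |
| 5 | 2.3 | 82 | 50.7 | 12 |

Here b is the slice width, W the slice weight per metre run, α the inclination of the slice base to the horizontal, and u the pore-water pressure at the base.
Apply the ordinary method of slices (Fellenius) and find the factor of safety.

Ordinary method of slices: FS = Σ[c'·Δl_i + (W_i cosα_i − u_i·Δl_i)·tanφ'] / Σ W_i sinα_i, with Δl_i = b_i / cosα_i.
Slice 1: Δl = 1.2/cos(-6.3°) = 1.207 m; N'_1 = 34·cos(-6.3°) − 3·1.207 = 30.2; c'Δl = 17.14; W sinα = -3.7
Slice 2: Δl = 2.8/cos4.9° = 2.810 m; N'_2 = 314·cos4.9° − 4·2.810 = 301.6; c'Δl = 39.91; W sinα = 26.8
Slice 3: Δl = 2.9/cos21.3° = 3.113 m; N'_3 = 286·cos21.3° − 12·3.113 = 229.1; c'Δl = 44.20; W sinα = 103.9
Slice 4: Δl = 1.6/cos35.7° = 1.970 m; N'_4 = 117·cos35.7° − 19·1.970 = 57.6; c'Δl = 27.98; W sinα = 68.3
Slice 5: Δl = 2.3/cos50.7° = 3.631 m; N'_5 = 82·cos50.7° − 12·3.631 = 8.4; c'Δl = 51.56; W sinα = 63.5
Σc'Δl = 180.8 kN/m; ΣN' = 626.8 kN/m; ΣW sinα = 258.7 kN/m
Resisting = 180.8 + 626.8·tan27.3° = 180.8 + 323.5 = 504.3 kN/m
FS = 504.3 / 258.7 = 1.949

FS = 1.95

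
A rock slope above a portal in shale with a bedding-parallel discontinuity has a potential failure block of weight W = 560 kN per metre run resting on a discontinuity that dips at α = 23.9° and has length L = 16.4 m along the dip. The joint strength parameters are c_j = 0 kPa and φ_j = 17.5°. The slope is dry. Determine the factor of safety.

FS = 0.71

Resolving the block weight along and normal to the plane and applying the Mohr–Coulomb strength on the joint:
N' = W cosα = 560·cos23.9° = 512.0 kN/m
Driving force T = W sinα = 560·sin23.9° = 226.9 kN/m
Resisting force R = c_j·L + N'·tanφ_j = 0·16.4 + 512.0·tan17.5° = 0.0 + 161.4 = 161.4 kN/m
FS = R / T = 161.4 / 226.9 = 0.712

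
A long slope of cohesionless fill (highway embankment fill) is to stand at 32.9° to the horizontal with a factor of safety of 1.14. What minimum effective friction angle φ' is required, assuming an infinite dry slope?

FS = tanφ'/tanβ ⇒ tanφ' = FS · tanβ = 1.14 · tan32.9° = 0.7375
φ' = arctan(0.7375) = 36.41°

φ' = 36.4°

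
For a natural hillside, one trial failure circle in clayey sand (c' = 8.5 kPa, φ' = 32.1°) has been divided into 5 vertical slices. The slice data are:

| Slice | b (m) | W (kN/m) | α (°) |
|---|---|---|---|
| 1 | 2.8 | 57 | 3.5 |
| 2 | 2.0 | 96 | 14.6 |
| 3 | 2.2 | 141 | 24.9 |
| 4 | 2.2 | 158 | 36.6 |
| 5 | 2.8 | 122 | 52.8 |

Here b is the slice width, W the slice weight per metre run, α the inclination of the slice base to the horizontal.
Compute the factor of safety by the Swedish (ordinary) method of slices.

FS = 1.53

Ordinary method of slices: FS = Σ[c'·Δl_i + (W_i cosα_i)·tanφ'] / Σ W_i sinα_i, with Δl_i = b_i / cosα_i.
Slice 1: Δl = 2.8/cos3.5° = 2.805 m; N'_1 = 57·cos3.5° = 56.9; c'Δl = 23.84; W sinα = 3.5
Slice 2: Δl = 2.0/cos14.6° = 2.067 m; N'_2 = 96·cos14.6° = 92.9; c'Δl = 17.57; W sinα = 24.2
Slice 3: Δl = 2.2/cos24.9° = 2.425 m; N'_3 = 141·cos24.9° = 127.9; c'Δl = 20.62; W sinα = 59.4
Slice 4: Δl = 2.2/cos36.6° = 2.740 m; N'_4 = 158·cos36.6° = 126.8; c'Δl = 23.29; W sinα = 94.2
Slice 5: Δl = 2.8/cos52.8° = 4.631 m; N'_5 = 122·cos52.8° = 73.8; c'Δl = 39.36; W sinα = 97.2
Σc'Δl = 124.7 kN/m; ΣN' = 478.3 kN/m; ΣW sinα = 278.4 kN/m
Resisting = 124.7 + 478.3·tan32.1° = 124.7 + 300.0 = 424.7 kN/m
FS = 424.7 / 278.4 = 1.525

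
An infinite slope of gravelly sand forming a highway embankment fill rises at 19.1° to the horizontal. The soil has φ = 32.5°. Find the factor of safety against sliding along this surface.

For a dry cohesionless infinite slope the factor of safety is FS = tanφ / tanβ.
FS = tan32.5° / tan19.1° = 0.6371 / 0.3463 = 1.840

FS = 1.84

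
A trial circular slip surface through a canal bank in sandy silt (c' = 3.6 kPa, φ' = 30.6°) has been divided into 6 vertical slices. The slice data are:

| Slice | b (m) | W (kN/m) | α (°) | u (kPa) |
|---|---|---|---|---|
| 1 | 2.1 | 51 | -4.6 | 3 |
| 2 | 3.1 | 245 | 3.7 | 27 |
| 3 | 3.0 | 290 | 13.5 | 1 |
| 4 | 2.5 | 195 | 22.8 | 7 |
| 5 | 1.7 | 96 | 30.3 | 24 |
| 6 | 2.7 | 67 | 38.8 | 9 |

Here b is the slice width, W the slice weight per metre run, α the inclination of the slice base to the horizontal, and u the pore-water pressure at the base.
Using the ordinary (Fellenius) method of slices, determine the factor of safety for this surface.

FS = 1.93

Ordinary method of slices: FS = Σ[c'·Δl_i + (W_i cosα_i − u_i·Δl_i)·tanφ'] / Σ W_i sinα_i, with Δl_i = b_i / cosα_i.
Slice 1: Δl = 2.1/cos(-4.6°) = 2.107 m; N'_1 = 51·cos(-4.6°) − 3·2.107 = 44.5; c'Δl = 7.58; W sinα = -4.1
Slice 2: Δl = 3.1/cos3.7° = 3.106 m; N'_2 = 245·cos3.7° − 27·3.106 = 160.6; c'Δl = 11.18; W sinα = 15.8
Slice 3: Δl = 3.0/cos13.5° = 3.085 m; N'_3 = 290·cos13.5° − 1·3.085 = 278.9; c'Δl = 11.11; W sinα = 67.7
Slice 4: Δl = 2.5/cos22.8° = 2.712 m; N'_4 = 195·cos22.8° − 7·2.712 = 160.8; c'Δl = 9.76; W sinα = 75.6
Slice 5: Δl = 1.7/cos30.3° = 1.969 m; N'_5 = 96·cos30.3° − 24·1.969 = 35.6; c'Δl = 7.09; W sinα = 48.4
Slice 6: Δl = 2.7/cos38.8° = 3.464 m; N'_6 = 67·cos38.8° − 9·3.464 = 21.0; c'Δl = 12.47; W sinα = 42.0
Σc'Δl = 59.2 kN/m; ΣN' = 701.5 kN/m; ΣW sinα = 245.4 kN/m
Resisting = 59.2 + 701.5·tan30.6° = 59.2 + 414.9 = 474.1 kN/m
FS = 474.1 / 245.4 = 1.932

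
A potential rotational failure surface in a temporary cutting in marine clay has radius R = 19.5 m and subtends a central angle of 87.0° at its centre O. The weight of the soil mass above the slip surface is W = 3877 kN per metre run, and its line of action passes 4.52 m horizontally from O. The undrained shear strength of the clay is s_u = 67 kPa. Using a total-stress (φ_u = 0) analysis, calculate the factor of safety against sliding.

Taking moments about the centre O, the resisting moment is provided by the undrained shear strength acting along the arc:
Arc length L_a = R·θ = 19.5·(87.0°·π/180) = 19.5·1.5184 = 29.61 m
M_R = s_u·L_a·R = 67·29.61·19.5 = 38684.8 kN·m/m
M_D = W·d = 3877·4.52 = 17524.0 kN·m/m
FS = M_R / M_D = 38684.8 / 17524.0 = 2.208

FS = 2.21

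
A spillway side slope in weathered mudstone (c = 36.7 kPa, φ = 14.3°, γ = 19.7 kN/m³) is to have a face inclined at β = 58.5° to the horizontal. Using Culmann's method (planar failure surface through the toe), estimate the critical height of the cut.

Culmann's analysis gives the critical failure plane at α_cr = (β + φ)/2 = (58.5 + 14.3)/2 = 36.4°, and the critical height
H_c = (4c/γ) · sinβ cosφ / [1 − cos(β − φ)]
    = (4·36.7/19.7) · sin58.5°·cos14.3° / [1 − cos(44.2°)]
    = 7.452 · 0.8526·0.9690 / [1 − 0.7169]
    = 7.452 · 0.8262 / 0.2831
    = 21.75 m

H_c = 21.75 m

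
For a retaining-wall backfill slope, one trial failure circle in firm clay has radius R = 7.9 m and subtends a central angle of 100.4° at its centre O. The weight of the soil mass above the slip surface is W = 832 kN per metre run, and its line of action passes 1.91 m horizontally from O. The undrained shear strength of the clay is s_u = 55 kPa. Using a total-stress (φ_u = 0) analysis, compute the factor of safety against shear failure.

FS = 3.79

Taking moments about the centre O, the resisting moment is provided by the undrained shear strength acting along the arc:
Arc length L_a = R·θ = 7.9·(100.4°·π/180) = 7.9·1.7523 = 13.84 m
M_R = s_u·L_a·R = 55·13.84·7.9 = 6014.9 kN·m/m
M_D = W·d = 832·1.91 = 1589.1 kN·m/m
FS = M_R / M_D = 6014.9 / 1589.1 = 3.785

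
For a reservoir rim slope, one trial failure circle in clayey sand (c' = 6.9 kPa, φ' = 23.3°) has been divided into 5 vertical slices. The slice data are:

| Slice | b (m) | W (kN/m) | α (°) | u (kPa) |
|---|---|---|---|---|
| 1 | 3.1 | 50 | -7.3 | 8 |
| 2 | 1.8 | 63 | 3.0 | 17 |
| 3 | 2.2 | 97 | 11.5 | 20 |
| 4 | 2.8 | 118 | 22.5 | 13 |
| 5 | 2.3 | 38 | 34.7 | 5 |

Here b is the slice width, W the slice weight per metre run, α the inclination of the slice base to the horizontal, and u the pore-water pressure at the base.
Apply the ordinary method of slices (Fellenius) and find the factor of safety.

Ordinary method of slices: FS = Σ[c'·Δl_i + (W_i cosα_i − u_i·Δl_i)·tanφ'] / Σ W_i sinα_i, with Δl_i = b_i / cosα_i.
Slice 1: Δl = 3.1/cos(-7.3°) = 3.125 m; N'_1 = 50·cos(-7.3°) − 8·3.125 = 24.6; c'Δl = 21.56; W sinα = -6.4
Slice 2: Δl = 1.8/cos3.0° = 1.802 m; N'_2 = 63·cos3.0° − 17·1.802 = 32.3; c'Δl = 12.44; W sinα = 3.3
Slice 3: Δl = 2.2/cos11.5° = 2.245 m; N'_3 = 97·cos11.5° − 20·2.245 = 50.2; c'Δl = 15.49; W sinα = 19.3
Slice 4: Δl = 2.8/cos22.5° = 3.031 m; N'_4 = 118·cos22.5° − 13·3.031 = 69.6; c'Δl = 20.91; W sinα = 45.2
Slice 5: Δl = 2.3/cos34.7° = 2.798 m; N'_5 = 38·cos34.7° − 5·2.798 = 17.3; c'Δl = 19.30; W sinα = 21.6
Σc'Δl = 89.7 kN/m; ΣN' = 193.9 kN/m; ΣW sinα = 83.1 kN/m
Resisting = 89.7 + 193.9·tan23.3° = 89.7 + 83.5 = 173.2 kN/m
FS = 173.2 / 83.1 = 2.085

FS = 2.09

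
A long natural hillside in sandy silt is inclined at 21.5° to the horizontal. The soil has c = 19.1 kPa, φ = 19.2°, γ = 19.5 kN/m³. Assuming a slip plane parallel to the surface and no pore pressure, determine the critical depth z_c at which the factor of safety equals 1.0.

z_c = 24.77 m

Setting FS = 1.00 in FS = [c + γz cos²β tanφ] / [γz sinβ cosβ] and solving for z:
z = c / [γ cosβ (FS·sinβ − cosβ·tanφ)]
  = 19.1 / [19.5·cos21.5°·(1.00·sin21.5° − cos21.5°·tan19.2°)]
  = 19.1 / [19.5·0.9304·(1.00·0.3665 − 0.9304·0.3482)]
  = 19.1 / 0.7710 = 24.773 m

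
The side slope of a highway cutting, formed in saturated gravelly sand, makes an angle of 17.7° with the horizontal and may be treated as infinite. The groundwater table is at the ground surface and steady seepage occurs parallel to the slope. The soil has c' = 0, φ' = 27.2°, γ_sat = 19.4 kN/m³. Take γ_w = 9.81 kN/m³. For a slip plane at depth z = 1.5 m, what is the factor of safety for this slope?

With seepage parallel to the slope and the water table at the surface, the effective normal stress on the slip plane uses the buoyant unit weight γ' = γ_sat − γ_w while the driving shear stress uses γ_sat:
FS = [c' + γ' z cos²β tanφ'] / [γ_sat z sinβ cosβ]
(For c' = 0 this reduces to FS = (γ'/γ_sat)·tanφ'/tanβ.)
γ' = 19.4 − 9.81 = 9.59 kN/m³
Numerator = 0.0 + 9.59·1.5·cos²17.7°·tan27.2° = 0.0 + 9.59·1.5·0.9076·0.5139 = 6.710 kPa
Denominator = 19.4·1.5·sin17.7°·cos17.7° = 19.4·1.5·0.3040·0.9527 = 8.429 kPa
FS = 6.710 / 8.429 = 0.796

FS = 0.80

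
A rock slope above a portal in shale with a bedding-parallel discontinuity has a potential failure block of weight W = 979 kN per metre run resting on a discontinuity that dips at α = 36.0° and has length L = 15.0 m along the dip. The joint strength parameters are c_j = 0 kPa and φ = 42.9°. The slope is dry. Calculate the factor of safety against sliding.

FS = 1.28

Resolving the block weight along and normal to the plane and applying the Mohr–Coulomb strength on the joint:
N' = W cosα = 979·cos36.0° = 792.0 kN/m
Driving force T = W sinα = 979·sin36.0° = 575.4 kN/m
Resisting force R = c_j·L + N'·tanφ = 0·15.0 + 792.0·tan42.9° = 0.0 + 736.0 = 736.0 kN/m
FS = R / T = 736.0 / 575.4 = 1.279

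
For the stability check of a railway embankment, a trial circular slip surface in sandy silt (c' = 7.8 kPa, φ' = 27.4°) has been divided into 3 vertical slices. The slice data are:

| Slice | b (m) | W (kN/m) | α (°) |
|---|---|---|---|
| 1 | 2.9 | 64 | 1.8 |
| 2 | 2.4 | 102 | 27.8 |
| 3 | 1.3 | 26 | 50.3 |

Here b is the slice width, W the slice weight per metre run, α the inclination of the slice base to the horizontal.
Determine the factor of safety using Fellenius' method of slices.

FS = 2.13

Ordinary method of slices: FS = Σ[c'·Δl_i + (W_i cosα_i)·tanφ'] / Σ W_i sinα_i, with Δl_i = b_i / cosα_i.
Slice 1: Δl = 2.9/cos1.8° = 2.901 m; N'_1 = 64·cos1.8° = 64.0; c'Δl = 22.63; W sinα = 2.0
Slice 2: Δl = 2.4/cos27.8° = 2.713 m; N'_2 = 102·cos27.8° = 90.2; c'Δl = 21.16; W sinα = 47.6
Slice 3: Δl = 1.3/cos50.3° = 2.035 m; N'_3 = 26·cos50.3° = 16.6; c'Δl = 15.87; W sinα = 20.0
Σc'Δl = 59.7 kN/m; ΣN' = 170.8 kN/m; ΣW sinα = 69.6 kN/m
Resisting = 59.7 + 170.8·tan27.4° = 59.7 + 88.5 = 148.2 kN/m
FS = 148.2 / 69.6 = 2.130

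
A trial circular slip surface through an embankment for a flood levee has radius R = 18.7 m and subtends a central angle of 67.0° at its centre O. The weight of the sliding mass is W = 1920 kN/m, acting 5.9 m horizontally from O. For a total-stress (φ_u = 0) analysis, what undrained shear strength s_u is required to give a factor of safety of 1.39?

FS = s_u·L_a·R / (W·d), so s_u = FS·W·d / (L_a·R).
Arc length L_a = R·θ = 18.7·(67.0°·π/180) = 18.7·1.1694 = 21.87 m
s_u = 1.39·1920·5.9 / (21.87·18.7) = 15745.9 / 408.92 = 38.51 kPa

s_u = 38.5 kPa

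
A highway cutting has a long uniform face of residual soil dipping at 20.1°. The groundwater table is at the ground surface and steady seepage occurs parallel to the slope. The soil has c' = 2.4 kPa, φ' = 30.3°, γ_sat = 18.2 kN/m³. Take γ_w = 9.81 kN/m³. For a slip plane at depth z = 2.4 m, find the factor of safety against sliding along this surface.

With seepage parallel to the slope and the water table at the surface, the effective normal stress on the slip plane uses the buoyant unit weight γ' = γ_sat − γ_w while the driving shear stress uses γ_sat:
FS = [c' + γ' z cos²β tanφ'] / [γ_sat z sinβ cosβ]
γ' = 18.2 − 9.81 = 8.39 kN/m³
Numerator = 2.4 + 8.39·2.4·cos²20.1°·tan30.3° = 2.4 + 8.39·2.4·0.8819·0.5844 = 12.777 kPa
Denominator = 18.2·2.4·sin20.1°·cos20.1° = 18.2·2.4·0.3437·0.9391 = 14.097 kPa
FS = 12.777 / 14.097 = 0.906

FS = 0.91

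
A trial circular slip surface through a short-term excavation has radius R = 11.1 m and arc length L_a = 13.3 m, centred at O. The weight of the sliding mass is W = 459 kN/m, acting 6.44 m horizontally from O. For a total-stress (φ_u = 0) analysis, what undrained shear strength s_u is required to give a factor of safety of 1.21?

FS = s_u·L_a·R / (W·d), so s_u = FS·W·d / (L_a·R).
s_u = 1.21·459·6.44 / (13.30·11.1) = 3576.7 / 147.63 = 24.23 kPa

s_u = 24.2 kPa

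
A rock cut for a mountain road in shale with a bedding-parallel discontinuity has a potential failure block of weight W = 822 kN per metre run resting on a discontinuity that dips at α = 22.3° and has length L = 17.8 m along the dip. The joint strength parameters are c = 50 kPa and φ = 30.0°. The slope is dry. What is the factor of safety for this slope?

Resolving the block weight along and normal to the plane and applying the Mohr–Coulomb strength on the joint:
N' = W cosα = 822·cos22.3° = 760.5 kN/m
Driving force T = W sinα = 822·sin22.3° = 311.9 kN/m
Resisting force R = c·L + N'·tanφ = 50·17.8 + 760.5·tan30.0° = 890.0 + 439.1 = 1329.1 kN/m
FS = R / T = 1329.1 / 311.9 = 4.261

FS = 4.26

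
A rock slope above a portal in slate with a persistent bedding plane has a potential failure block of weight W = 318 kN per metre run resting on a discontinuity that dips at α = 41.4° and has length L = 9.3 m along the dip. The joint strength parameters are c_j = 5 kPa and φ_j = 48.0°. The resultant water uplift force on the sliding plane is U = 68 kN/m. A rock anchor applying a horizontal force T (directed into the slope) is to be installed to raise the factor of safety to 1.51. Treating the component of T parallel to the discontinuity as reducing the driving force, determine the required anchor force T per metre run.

Resolving forces along and normal to the sliding plane, with the horizontal anchor force T adding T·sinα to the effective normal force and T·cosα acting up the plane against the driving force:
FS = [c_jL + (W cosα − U + T sinα) tanφ_j] / [W sinα − T cosα]
Without the anchor: N' = 170.5 kN/m, driving T_d = 210.3 kN/m, resisting R = 5·9.3 + 170.5·tan48.0° = 235.9 kN/m, FS = 1.12.
Setting FS = 1.51 and solving for T:
1.51·(210.3 − T cos41.4°) = 235.9 + T sin41.4°·tan48.0°
T·(sin41.4°·tan48.0° + 1.51·cos41.4°) = 1.51·210.3 − 235.9
T·(0.6613·1.1106 + 1.51·0.7501) = 317.5 − 235.9 = 81.7
T·1.8671 = 81.7
T = 43.7 kN/m

T = 44 kN/m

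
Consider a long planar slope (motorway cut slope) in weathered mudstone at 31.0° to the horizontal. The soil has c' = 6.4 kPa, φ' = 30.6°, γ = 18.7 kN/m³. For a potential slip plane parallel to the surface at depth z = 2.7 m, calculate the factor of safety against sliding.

For an infinite slope with a slip plane parallel to the surface (no pore pressure): FS = [c' + γz cos²β tanφ'] / [γz sinβ cosβ].
γz = 18.7·2.7 = 50.49 kN/m²
Numerator = 6.4 + 50.49·cos²31.0°·tan30.6° = 6.4 + 50.49·0.7347·0.5914 = 28.339 kPa
Denominator = 50.49·sin31.0°·cos31.0° = 50.49·0.5150·0.8572 = 22.290 kPa
FS = 28.339 / 22.290 = 1.271

FS = 1.27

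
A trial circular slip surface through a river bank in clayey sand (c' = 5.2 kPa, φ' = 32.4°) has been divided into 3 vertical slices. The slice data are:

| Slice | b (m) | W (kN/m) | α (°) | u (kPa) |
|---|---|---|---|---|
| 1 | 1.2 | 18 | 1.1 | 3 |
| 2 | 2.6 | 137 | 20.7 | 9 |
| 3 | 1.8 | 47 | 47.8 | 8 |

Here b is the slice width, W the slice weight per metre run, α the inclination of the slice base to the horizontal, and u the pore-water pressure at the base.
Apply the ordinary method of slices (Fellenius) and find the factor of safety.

Ordinary method of slices: FS = Σ[c'·Δl_i + (W_i cosα_i − u_i·Δl_i)·tanφ'] / Σ W_i sinα_i, with Δl_i = b_i / cosα_i.
Slice 1: Δl = 1.2/cos1.1° = 1.200 m; N'_1 = 18·cos1.1° − 3·1.200 = 14.4; c'Δl = 6.24; W sinα = 0.3
Slice 2: Δl = 2.6/cos20.7° = 2.779 m; N'_2 = 137·cos20.7° − 9·2.779 = 103.1; c'Δl = 14.45; W sinα = 48.4
Slice 3: Δl = 1.8/cos47.8° = 2.680 m; N'_3 = 47·cos47.8° − 8·2.680 = 10.1; c'Δl = 13.93; W sinα = 34.8
Σc'Δl = 34.6 kN/m; ΣN' = 127.7 kN/m; ΣW sinα = 83.6 kN/m
Resisting = 34.6 + 127.7·tan32.4° = 34.6 + 81.0 = 115.7 kN/m
FS = 115.7 / 83.6 = 1.384

FS = 1.38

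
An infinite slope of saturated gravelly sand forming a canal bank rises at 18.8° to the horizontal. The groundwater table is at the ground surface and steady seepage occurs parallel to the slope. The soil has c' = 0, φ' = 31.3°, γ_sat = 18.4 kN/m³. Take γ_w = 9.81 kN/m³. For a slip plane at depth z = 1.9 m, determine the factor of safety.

With seepage parallel to the slope and the water table at the surface, the effective normal stress on the slip plane uses the buoyant unit weight γ' = γ_sat − γ_w while the driving shear stress uses γ_sat:
FS = [c' + γ' z cos²β tanφ'] / [γ_sat z sinβ cosβ]
(For c' = 0 this reduces to FS = (γ'/γ_sat)·tanφ'/tanβ.)
γ' = 18.4 − 9.81 = 8.59 kN/m³
Numerator = 0.0 + 8.59·1.9·cos²18.8°·tan31.3° = 0.0 + 8.59·1.9·0.8961·0.6080 = 8.893 kPa
Denominator = 18.4·1.9·sin18.8°·cos18.8° = 18.4·1.9·0.3223·0.9466 = 10.665 kPa
FS = 8.893 / 10.665 = 0.834

FS = 0.83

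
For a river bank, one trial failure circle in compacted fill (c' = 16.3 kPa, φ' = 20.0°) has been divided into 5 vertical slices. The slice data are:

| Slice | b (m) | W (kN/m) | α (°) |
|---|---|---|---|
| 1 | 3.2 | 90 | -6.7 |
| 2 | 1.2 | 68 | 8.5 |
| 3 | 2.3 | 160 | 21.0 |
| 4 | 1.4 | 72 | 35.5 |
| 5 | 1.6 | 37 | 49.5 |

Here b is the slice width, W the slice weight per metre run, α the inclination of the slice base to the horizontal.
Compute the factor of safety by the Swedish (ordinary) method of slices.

FS = 2.54

Ordinary method of slices: FS = Σ[c'·Δl_i + (W_i cosα_i)·tanφ'] / Σ W_i sinα_i, with Δl_i = b_i / cosα_i.
Slice 1: Δl = 3.2/cos(-6.7°) = 3.222 m; N'_1 = 90·cos(-6.7°) = 89.4; c'Δl = 52.52; W sinα = -10.5
Slice 2: Δl = 1.2/cos8.5° = 1.213 m; N'_2 = 68·cos8.5° = 67.3; c'Δl = 19.78; W sinα = 10.1
Slice 3: Δl = 2.3/cos21.0° = 2.464 m; N'_3 = 160·cos21.0° = 149.4; c'Δl = 40.16; W sinα = 57.3
Slice 4: Δl = 1.4/cos35.5° = 1.720 m; N'_4 = 72·cos35.5° = 58.6; c'Δl = 28.03; W sinα = 41.8
Slice 5: Δl = 1.6/cos49.5° = 2.464 m; N'_5 = 37·cos49.5° = 24.0; c'Δl = 40.16; W sinα = 28.1
Σc'Δl = 180.6 kN/m; ΣN' = 388.7 kN/m; ΣW sinα = 126.8 kN/m
Resisting = 180.6 + 388.7·tan20.0° = 180.6 + 141.5 = 322.1 kN/m
FS = 322.1 / 126.8 = 2.540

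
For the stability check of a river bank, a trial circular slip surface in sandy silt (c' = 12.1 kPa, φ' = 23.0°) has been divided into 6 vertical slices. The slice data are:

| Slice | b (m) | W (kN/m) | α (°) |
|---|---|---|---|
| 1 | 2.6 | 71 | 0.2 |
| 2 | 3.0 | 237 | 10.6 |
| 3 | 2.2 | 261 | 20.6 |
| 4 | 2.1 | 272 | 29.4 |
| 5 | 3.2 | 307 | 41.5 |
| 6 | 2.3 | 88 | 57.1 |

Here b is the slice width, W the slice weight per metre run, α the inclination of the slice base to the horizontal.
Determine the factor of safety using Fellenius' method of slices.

Ordinary method of slices: FS = Σ[c'·Δl_i + (W_i cosα_i)·tanφ'] / Σ W_i sinα_i, with Δl_i = b_i / cosα_i.
Slice 1: Δl = 2.6/cos0.2° = 2.600 m; N'_1 = 71·cos0.2° = 71.0; c'Δl = 31.46; W sinα = 0.2
Slice 2: Δl = 3.0/cos10.6° = 3.052 m; N'_2 = 237·cos10.6° = 233.0; c'Δl = 36.93; W sinα = 43.6
Slice 3: Δl = 2.2/cos20.6° = 2.350 m; N'_3 = 261·cos20.6° = 244.3; c'Δl = 28.44; W sinα = 91.8
Slice 4: Δl = 2.1/cos29.4° = 2.410 m; N'_4 = 272·cos29.4° = 237.0; c'Δl = 29.17; W sinα = 133.5
Slice 5: Δl = 3.2/cos41.5° = 4.273 m; N'_5 = 307·cos41.5° = 229.9; c'Δl = 51.70; W sinα = 203.4
Slice 6: Δl = 2.3/cos57.1° = 4.234 m; N'_6 = 88·cos57.1° = 47.8; c'Δl = 51.24; W sinα = 73.9
Σc'Δl = 228.9 kN/m; ΣN' = 1063.0 kN/m; ΣW sinα = 546.5 kN/m
Resisting = 228.9 + 1063.0·tan23.0° = 228.9 + 451.2 = 680.1 kN/m
FS = 680.1 / 546.5 = 1.244

FS = 1.24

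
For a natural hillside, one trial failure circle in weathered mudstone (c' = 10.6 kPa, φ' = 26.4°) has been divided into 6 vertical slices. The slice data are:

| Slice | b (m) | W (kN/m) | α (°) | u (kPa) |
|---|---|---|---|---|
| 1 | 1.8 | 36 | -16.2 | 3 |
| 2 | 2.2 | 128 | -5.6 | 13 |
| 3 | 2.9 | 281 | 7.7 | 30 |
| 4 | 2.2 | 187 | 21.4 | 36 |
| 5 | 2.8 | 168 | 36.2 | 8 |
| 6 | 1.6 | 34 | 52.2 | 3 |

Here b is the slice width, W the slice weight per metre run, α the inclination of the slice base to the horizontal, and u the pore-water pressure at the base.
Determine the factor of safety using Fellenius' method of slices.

FS = 2.03

Ordinary method of slices: FS = Σ[c'·Δl_i + (W_i cosα_i − u_i·Δl_i)·tanφ'] / Σ W_i sinα_i, with Δl_i = b_i / cosα_i.
Slice 1: Δl = 1.8/cos(-16.2°) = 1.874 m; N'_1 = 36·cos(-16.2°) − 3·1.874 = 28.9; c'Δl = 19.87; W sinα = -10.0
Slice 2: Δl = 2.2/cos(-5.6°) = 2.211 m; N'_2 = 128·cos(-5.6°) − 13·2.211 = 98.7; c'Δl = 23.43; W sinα = -12.5
Slice 3: Δl = 2.9/cos7.7° = 2.926 m; N'_3 = 281·cos7.7° − 30·2.926 = 190.7; c'Δl = 31.02; W sinα = 37.7
Slice 4: Δl = 2.2/cos21.4° = 2.363 m; N'_4 = 187·cos21.4° − 36·2.363 = 89.0; c'Δl = 25.05; W sinα = 68.2
Slice 5: Δl = 2.8/cos36.2° = 3.470 m; N'_5 = 168·cos36.2° − 8·3.470 = 107.8; c'Δl = 36.78; W sinα = 99.2
Slice 6: Δl = 1.6/cos52.2° = 2.611 m; N'_6 = 34·cos52.2° − 3·2.611 = 13.0; c'Δl = 27.67; W sinα = 26.9
Σc'Δl = 163.8 kN/m; ΣN' = 528.1 kN/m; ΣW sinα = 209.4 kN/m
Resisting = 163.8 + 528.1·tan26.4° = 163.8 + 262.2 = 426.0 kN/m
FS = 426.0 / 209.4 = 2.034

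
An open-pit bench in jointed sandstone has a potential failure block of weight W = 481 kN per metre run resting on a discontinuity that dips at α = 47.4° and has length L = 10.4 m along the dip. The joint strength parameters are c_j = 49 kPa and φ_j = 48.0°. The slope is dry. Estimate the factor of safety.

FS = 2.46

Resolving the block weight along and normal to the plane and applying the Mohr–Coulomb strength on the joint:
N' = W cosα = 481·cos47.4° = 325.6 kN/m
Driving force T = W sinα = 481·sin47.4° = 354.1 kN/m
Resisting force R = c_j·L + N'·tanφ_j = 49·10.4 + 325.6·tan48.0° = 509.6 + 361.6 = 871.2 kN/m
FS = R / T = 871.2 / 354.1 = 2.461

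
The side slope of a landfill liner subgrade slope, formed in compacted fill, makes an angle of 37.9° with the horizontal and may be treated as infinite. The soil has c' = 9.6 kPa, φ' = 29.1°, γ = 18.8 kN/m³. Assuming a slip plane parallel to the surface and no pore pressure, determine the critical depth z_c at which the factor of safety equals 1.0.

Setting FS = 1.00 in FS = [c' + γz cos²β tanφ'] / [γz sinβ cosβ] and solving for z:
z = c' / [γ cosβ (FS·sinβ − cosβ·tanφ')]
  = 9.6 / [18.8·cos37.9°·(1.00·sin37.9° − cos37.9°·tan29.1°)]
  = 9.6 / [18.8·0.7891·(1.00·0.6143 − 0.7891·0.5566)]
  = 9.6 / 2.5974 = 3.696 m

z_c = 3.70 m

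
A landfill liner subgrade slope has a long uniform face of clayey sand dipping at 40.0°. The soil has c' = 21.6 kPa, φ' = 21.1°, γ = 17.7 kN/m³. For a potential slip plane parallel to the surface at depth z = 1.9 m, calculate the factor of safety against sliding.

FS = 1.76

For an infinite slope with a slip plane parallel to the surface (no pore pressure): FS = [c' + γz cos²β tanφ'] / [γz sinβ cosβ].
γz = 17.7·1.9 = 33.63 kN/m²
Numerator = 21.6 + 33.63·cos²40.0°·tan21.1° = 21.6 + 33.63·0.5868·0.3859 = 29.215 kPa
Denominator = 33.63·sin40.0°·cos40.0° = 33.63·0.6428·0.7660 = 16.560 kPa
FS = 29.215 / 16.560 = 1.764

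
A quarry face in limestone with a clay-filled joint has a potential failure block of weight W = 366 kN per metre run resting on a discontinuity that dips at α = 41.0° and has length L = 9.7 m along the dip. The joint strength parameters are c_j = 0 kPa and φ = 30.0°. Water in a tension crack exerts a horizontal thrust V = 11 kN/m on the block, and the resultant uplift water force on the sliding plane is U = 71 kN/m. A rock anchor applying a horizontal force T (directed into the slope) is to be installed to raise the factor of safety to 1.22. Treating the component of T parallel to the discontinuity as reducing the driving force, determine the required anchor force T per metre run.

T = 145 kN/m

Resolving forces along and normal to the sliding plane, with the horizontal anchor force T adding T·sinα to the effective normal force and T·cosα acting up the plane against the driving force:
FS = [c_jL + (W cosα − U − V sinα + T sinα) tanφ] / [W sinα + V cosα − T cosα]
Without the anchor: N' = 198.0 kN/m, driving T_d = 248.4 kN/m, resisting R = 0·9.7 + 198.0·tan30.0° = 114.3 kN/m, FS = 0.46.
Setting FS = 1.22 and solving for T:
1.22·(248.4 − T cos41.0°) = 114.3 + T sin41.0°·tan30.0°
T·(sin41.0°·tan30.0° + 1.22·cos41.0°) = 1.22·248.4 − 114.3
T·(0.6561·0.5774 + 1.22·0.7547) = 303.1 − 114.3 = 188.8
T·1.2995 = 188.8
T = 145.2 kN/m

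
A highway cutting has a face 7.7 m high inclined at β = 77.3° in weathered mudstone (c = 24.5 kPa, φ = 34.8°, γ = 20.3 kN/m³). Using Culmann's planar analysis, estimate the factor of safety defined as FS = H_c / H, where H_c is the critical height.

H_c = (4c/γ) · sinβ cosφ / [1 − cos(β − φ)]
    = (4·24.5/20.3) · sin77.3°·cos34.8° / [1 − cos42.5°]
    = 4.828 · 0.8011 / 0.2627 = 14.72 m
FS = H_c / H = 14.72 / 7.7 = 1.912

FS = 1.91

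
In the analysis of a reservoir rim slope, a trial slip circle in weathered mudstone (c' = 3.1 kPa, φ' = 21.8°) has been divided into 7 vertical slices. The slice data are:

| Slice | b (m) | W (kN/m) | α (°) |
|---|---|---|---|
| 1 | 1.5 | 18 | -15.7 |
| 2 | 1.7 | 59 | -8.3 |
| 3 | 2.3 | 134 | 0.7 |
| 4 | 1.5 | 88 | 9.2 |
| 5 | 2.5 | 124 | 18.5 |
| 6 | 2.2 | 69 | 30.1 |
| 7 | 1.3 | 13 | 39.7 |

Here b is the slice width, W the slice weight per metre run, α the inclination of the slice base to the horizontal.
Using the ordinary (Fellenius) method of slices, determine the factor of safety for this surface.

Ordinary method of slices: FS = Σ[c'·Δl_i + (W_i cosα_i)·tanφ'] / Σ W_i sinα_i, with Δl_i = b_i / cosα_i.
Slice 1: Δl = 1.5/cos(-15.7°) = 1.558 m; N'_1 = 18·cos(-15.7°) = 17.3; c'Δl = 4.83; W sinα = -4.9
Slice 2: Δl = 1.7/cos(-8.3°) = 1.718 m; N'_2 = 59·cos(-8.3°) = 58.4; c'Δl = 5.33; W sinα = -8.5
Slice 3: Δl = 2.3/cos0.7° = 2.300 m; N'_3 = 134·cos0.7° = 134.0; c'Δl = 7.13; W sinα = 1.6
Slice 4: Δl = 1.5/cos9.2° = 1.520 m; N'_4 = 88·cos9.2° = 86.9; c'Δl = 4.71; W sinα = 14.1
Slice 5: Δl = 2.5/cos18.5° = 2.636 m; N'_5 = 124·cos18.5° = 117.6; c'Δl = 8.17; W sinα = 39.3
Slice 6: Δl = 2.2/cos30.1° = 2.543 m; N'_6 = 69·cos30.1° = 59.7; c'Δl = 7.88; W sinα = 34.6
Slice 7: Δl = 1.3/cos39.7° = 1.690 m; N'_7 = 13·cos39.7° = 10.0; c'Δl = 5.24; W sinα = 8.3
Σc'Δl = 43.3 kN/m; ΣN' = 483.9 kN/m; ΣW sinα = 84.6 kN/m
Resisting = 43.3 + 483.9·tan21.8° = 43.3 + 193.5 = 236.8 kN/m
FS = 236.8 / 84.6 = 2.800

FS = 2.80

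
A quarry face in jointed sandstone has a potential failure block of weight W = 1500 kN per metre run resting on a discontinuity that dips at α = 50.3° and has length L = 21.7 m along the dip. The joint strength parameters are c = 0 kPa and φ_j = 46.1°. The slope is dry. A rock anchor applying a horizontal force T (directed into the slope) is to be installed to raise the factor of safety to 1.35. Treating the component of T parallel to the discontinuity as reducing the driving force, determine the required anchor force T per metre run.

Resolving forces along and normal to the sliding plane, with the horizontal anchor force T adding T·sinα to the effective normal force and T·cosα acting up the plane against the driving force:
FS = [cL + (W cosα + T sinα) tanφ_j] / [W sinα − T cosα]
Without the anchor: N' = 958.2 kN/m, driving T_d = 1154.1 kN/m, resisting R = 0·21.7 + 958.2·tan46.1° = 995.7 kN/m, FS = 0.86.
Setting FS = 1.35 and solving for T:
1.35·(1154.1 − T cos50.3°) = 995.7 + T sin50.3°·tan46.1°
T·(sin50.3°·tan46.1° + 1.35·cos50.3°) = 1.35·1154.1 − 995.7
T·(0.7694·1.0392 + 1.35·0.6388) = 1558.0 − 995.7 = 562.4
T·1.6619 = 562.4
T = 338.4 kN/m

T = 338 kN/m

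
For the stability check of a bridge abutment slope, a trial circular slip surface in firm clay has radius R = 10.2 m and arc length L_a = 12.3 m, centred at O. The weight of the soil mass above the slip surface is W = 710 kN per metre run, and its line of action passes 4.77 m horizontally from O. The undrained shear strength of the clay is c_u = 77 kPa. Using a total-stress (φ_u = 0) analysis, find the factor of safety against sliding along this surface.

FS = 2.85

Taking moments about the centre O, the resisting moment is provided by the undrained shear strength acting along the arc:
M_R = c_u·L_a·R = 77·12.30·10.2 = 9660.4 kN·m/m
M_D = W·d = 710·4.77 = 3386.7 kN·m/m
FS = M_R / M_D = 9660.4 / 3386.7 = 2.852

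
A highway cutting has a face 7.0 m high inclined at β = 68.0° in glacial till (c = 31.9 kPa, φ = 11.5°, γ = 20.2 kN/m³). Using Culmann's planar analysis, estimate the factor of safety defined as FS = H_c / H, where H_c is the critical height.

FS = 1.83

H_c = (4c/γ) · sinβ cosφ / [1 − cos(β − φ)]
    = (4·31.9/20.2) · sin68.0°·cos11.5° / [1 − cos56.5°]
    = 6.317 · 0.9086 / 0.4481 = 12.81 m
FS = H_c / H = 12.81 / 7.0 = 1.830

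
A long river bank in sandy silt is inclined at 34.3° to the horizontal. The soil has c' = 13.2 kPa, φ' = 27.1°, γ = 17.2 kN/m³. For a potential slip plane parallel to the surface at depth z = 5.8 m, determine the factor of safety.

FS = 1.03

For an infinite slope with a slip plane parallel to the surface (no pore pressure): FS = [c' + γz cos²β tanφ'] / [γz sinβ cosβ].
γz = 17.2·5.8 = 99.76 kN/m²
Numerator = 13.2 + 99.76·cos²34.3°·tan27.1° = 13.2 + 99.76·0.6824·0.5117 = 48.038 kPa
Denominator = 99.76·sin34.3°·cos34.3° = 99.76·0.5635·0.8261 = 46.441 kPa
FS = 48.038 / 46.441 = 1.034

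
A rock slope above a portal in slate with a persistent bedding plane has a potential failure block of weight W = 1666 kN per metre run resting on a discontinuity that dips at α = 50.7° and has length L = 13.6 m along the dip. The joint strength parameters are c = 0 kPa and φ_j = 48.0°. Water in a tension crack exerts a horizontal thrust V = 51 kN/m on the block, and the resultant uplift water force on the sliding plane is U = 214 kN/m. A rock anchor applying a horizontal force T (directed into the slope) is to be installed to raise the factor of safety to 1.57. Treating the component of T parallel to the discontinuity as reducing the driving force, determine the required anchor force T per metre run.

T = 639 kN/m

Resolving forces along and normal to the sliding plane, with the horizontal anchor force T adding T·sinα to the effective normal force and T·cosα acting up the plane against the driving force:
FS = [cL + (W cosα − U − V sinα + T sinα) tanφ_j] / [W sinα + V cosα − T cosα]
Without the anchor: N' = 801.7 kN/m, driving T_d = 1321.5 kN/m, resisting R = 0·13.6 + 801.7·tan48.0° = 890.4 kN/m, FS = 0.67.
Setting FS = 1.57 and solving for T:
1.57·(1321.5 − T cos50.7°) = 890.4 + T sin50.7°·tan48.0°
T·(sin50.7°·tan48.0° + 1.57·cos50.7°) = 1.57·1321.5 − 890.4
T·(0.7738·1.1106 + 1.57·0.6334) = 2074.8 − 890.4 = 1184.4
T·1.8538 = 1184.4
T = 638.9 kN/m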